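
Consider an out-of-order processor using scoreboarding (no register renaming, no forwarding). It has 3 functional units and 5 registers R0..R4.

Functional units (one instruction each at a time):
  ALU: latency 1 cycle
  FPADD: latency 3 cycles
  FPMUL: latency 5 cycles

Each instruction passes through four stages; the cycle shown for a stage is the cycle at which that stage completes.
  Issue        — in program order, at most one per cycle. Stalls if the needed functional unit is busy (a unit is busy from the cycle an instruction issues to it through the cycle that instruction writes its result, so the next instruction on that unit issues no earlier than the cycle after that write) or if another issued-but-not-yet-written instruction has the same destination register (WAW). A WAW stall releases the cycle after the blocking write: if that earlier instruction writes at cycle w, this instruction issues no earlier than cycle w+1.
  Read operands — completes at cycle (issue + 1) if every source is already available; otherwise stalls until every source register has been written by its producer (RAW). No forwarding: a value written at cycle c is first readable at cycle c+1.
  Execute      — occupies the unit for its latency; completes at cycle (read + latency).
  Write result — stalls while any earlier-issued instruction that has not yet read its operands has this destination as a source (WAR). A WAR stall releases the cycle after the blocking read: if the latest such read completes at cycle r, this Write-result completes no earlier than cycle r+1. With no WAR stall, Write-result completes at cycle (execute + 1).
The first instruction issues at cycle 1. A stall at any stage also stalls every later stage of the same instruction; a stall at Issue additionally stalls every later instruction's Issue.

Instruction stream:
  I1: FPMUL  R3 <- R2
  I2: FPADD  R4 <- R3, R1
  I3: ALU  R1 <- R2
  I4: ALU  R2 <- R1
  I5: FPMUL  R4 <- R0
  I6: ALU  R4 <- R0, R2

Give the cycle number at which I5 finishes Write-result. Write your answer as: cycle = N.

t=1  I1→FPMUL
t=2  I1 RO · I2→FPADD
t=3  I3→ALU
t=4  I3 RO
t=5  I3 EX
t=7  I1 EX
t=8  I1 WR R3
t=9  I2 RO
t=10  I3 WR R1
t=11  I4→ALU
t=12  I2 EX · I4 RO
t=13  I2 WR R4 · I4 EX
t=14  I4 WR R2 · I5→FPMUL
t=15  I5 RO
t=20  I5 EX
t=21  I5 WR R4
t=22  I6→ALU
t=23  I6 RO
t=24  I6 EX
t=25  I6 WR R4

cycle = 21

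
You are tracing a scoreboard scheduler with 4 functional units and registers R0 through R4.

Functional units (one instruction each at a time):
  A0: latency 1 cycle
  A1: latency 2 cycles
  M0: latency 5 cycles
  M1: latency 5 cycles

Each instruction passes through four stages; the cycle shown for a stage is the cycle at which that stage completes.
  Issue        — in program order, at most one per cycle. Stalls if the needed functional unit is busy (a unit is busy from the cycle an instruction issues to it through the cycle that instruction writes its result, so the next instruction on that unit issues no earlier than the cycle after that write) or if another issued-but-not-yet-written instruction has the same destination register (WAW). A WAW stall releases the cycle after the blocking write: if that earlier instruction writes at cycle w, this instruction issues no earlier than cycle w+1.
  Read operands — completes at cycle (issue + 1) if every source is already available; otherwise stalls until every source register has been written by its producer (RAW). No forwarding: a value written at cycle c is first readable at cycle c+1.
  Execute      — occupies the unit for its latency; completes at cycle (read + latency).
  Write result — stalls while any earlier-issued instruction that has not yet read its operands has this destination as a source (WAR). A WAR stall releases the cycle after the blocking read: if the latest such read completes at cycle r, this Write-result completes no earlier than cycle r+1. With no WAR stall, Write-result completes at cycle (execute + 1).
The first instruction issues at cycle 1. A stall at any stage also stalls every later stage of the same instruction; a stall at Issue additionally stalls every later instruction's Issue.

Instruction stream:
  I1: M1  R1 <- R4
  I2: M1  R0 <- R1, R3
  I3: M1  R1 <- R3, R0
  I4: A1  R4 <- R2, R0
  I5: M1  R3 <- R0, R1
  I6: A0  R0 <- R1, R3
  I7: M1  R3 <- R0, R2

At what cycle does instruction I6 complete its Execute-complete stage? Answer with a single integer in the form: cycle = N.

cycle = 34

t=1  issue I1 (M1)
t=2  I1 read-ops
t=7  I1 finished on M1
t=8  I1→R1
t=9  issue I2 (M1)
t=10  I2 read-ops
t=15  I2 finished on M1
t=16  I2→R0
t=17  issue I3 (M1)
t=18  I3 read-ops; issue I4 (A1)
t=19  I4 read-ops
t=21  I4 finished on A1
t=22  I4→R4
t=23  I3 finished on M1
t=24  I3→R1
t=25  issue I5 (M1)
t=26  I5 read-ops; issue I6 (A0)
t=31  I5 finished on M1
t=32  I5→R3
t=33  I6 read-ops; issue I7 (M1)
t=34  I6 finished on A0
t=35  I6→R0
t=36  I7 read-ops
t=41  I7 finished on M1
t=42  I7→R3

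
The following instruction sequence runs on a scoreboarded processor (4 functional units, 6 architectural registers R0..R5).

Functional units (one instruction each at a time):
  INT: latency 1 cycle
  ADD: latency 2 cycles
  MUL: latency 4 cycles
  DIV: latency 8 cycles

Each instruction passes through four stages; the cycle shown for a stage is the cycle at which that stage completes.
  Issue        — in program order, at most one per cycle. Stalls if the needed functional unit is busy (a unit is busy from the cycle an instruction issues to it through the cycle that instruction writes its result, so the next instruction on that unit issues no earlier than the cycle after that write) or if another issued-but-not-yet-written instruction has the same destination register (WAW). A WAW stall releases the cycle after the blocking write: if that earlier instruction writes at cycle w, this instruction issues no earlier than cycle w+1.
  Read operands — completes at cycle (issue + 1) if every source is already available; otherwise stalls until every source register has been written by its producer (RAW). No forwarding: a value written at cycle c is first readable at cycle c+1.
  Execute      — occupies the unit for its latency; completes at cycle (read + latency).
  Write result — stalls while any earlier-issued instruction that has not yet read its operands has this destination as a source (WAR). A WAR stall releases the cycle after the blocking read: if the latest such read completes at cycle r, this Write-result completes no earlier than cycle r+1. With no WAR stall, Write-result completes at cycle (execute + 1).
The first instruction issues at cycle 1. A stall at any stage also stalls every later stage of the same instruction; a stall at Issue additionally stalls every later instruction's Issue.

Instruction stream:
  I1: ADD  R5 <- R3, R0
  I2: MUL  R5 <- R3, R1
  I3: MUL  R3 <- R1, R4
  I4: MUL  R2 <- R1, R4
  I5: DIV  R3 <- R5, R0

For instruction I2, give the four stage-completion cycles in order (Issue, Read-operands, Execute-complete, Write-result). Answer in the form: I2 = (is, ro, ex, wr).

[I1] 1/2/4/5
[I2] 6/7/11/12  (WAW R5: wait I1 write@5)
[I3] 13/14/18/19  (struct: MUL busy until I2 writes@12)
[I4] 20/21/25/26  (struct: MUL busy until I3 writes@19)
[I5] 21/22/30/31

I2 = (6, 7, 11, 12)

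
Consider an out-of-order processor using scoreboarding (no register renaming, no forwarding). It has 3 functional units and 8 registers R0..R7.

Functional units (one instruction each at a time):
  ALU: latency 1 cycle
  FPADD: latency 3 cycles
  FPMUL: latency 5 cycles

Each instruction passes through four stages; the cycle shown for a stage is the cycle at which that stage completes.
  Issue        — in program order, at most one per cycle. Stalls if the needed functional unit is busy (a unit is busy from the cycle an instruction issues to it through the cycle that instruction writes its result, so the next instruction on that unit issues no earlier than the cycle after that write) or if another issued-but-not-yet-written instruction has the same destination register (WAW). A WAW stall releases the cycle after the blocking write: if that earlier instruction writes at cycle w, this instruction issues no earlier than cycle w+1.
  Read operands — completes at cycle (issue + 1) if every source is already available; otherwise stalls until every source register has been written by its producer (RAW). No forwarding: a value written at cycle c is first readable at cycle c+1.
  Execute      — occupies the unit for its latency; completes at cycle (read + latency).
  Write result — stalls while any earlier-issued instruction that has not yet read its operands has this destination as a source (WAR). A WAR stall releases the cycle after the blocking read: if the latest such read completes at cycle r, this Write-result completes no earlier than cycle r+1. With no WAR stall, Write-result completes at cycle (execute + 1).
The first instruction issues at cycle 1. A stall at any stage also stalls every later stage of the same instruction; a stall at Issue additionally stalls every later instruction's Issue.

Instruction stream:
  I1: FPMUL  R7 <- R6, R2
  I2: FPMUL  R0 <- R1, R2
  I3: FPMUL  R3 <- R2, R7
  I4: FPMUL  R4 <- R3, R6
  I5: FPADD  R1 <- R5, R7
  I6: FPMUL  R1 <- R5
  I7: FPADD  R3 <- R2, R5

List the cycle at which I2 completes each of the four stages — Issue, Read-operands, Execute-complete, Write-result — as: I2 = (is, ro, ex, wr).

c1: issue I1 (FPMUL)
c2: I1 read-ops
c7: I1 finished on FPMUL
c8: I1→R7
c9: issue I2 (FPMUL)
c10: I2 read-ops
c15: I2 finished on FPMUL
c16: I2→R0
c17: issue I3 (FPMUL)
c18: I3 read-ops
c23: I3 finished on FPMUL
c24: I3→R3
c25: issue I4 (FPMUL)
c26: I4 read-ops · issue I5 (FPADD)
c27: I5 read-ops
c30: I5 finished on FPADD
c31: I4 finished on FPMUL · I5→R1
c32: I4→R4
c33: issue I6 (FPMUL)
c34: I6 read-ops · issue I7 (FPADD)
c35: I7 read-ops
c38: I7 finished on FPADD
c39: I6 finished on FPMUL · I7→R3
c40: I6→R1

I2 = (9, 10, 15, 16)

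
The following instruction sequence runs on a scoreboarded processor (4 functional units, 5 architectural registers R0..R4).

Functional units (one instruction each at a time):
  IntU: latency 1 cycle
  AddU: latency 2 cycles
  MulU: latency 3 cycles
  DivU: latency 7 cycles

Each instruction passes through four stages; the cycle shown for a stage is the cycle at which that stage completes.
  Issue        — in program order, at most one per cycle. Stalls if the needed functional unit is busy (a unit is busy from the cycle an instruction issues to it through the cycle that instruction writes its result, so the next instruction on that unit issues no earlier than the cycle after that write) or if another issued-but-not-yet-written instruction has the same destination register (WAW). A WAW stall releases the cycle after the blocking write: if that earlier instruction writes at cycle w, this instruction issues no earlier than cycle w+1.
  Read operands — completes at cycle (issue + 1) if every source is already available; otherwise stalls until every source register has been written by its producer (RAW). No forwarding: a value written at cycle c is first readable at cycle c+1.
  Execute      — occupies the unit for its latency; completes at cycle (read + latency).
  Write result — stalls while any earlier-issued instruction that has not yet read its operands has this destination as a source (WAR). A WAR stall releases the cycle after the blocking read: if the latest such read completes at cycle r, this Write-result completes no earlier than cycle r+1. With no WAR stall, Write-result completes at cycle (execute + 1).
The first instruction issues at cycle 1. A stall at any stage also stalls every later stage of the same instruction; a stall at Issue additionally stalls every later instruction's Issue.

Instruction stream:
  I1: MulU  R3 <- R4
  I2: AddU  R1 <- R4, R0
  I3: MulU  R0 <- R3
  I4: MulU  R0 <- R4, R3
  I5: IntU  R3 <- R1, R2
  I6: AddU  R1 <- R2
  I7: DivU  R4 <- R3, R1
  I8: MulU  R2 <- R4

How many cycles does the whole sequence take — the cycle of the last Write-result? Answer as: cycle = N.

c1: I1→MulU
c2: I1 RO; I2→AddU
c3: I2 RO
c5: I1 EX; I2 EX
c6: I1 WR R3; I2 WR R1
c7: I3→MulU
c8: I3 RO
c11: I3 EX
c12: I3 WR R0
c13: I4→MulU
c14: I4 RO; I5→IntU
c15: I5 RO; I6→AddU
c16: I5 EX; I6 RO; I7→DivU
c17: I4 EX; I5 WR R3
c18: I4 WR R0; I6 EX
c19: I6 WR R1; I8→MulU
c20: I7 RO
c27: I7 EX
c28: I7 WR R4
c29: I8 RO
c32: I8 EX
c33: I8 WR R2

cycle = 33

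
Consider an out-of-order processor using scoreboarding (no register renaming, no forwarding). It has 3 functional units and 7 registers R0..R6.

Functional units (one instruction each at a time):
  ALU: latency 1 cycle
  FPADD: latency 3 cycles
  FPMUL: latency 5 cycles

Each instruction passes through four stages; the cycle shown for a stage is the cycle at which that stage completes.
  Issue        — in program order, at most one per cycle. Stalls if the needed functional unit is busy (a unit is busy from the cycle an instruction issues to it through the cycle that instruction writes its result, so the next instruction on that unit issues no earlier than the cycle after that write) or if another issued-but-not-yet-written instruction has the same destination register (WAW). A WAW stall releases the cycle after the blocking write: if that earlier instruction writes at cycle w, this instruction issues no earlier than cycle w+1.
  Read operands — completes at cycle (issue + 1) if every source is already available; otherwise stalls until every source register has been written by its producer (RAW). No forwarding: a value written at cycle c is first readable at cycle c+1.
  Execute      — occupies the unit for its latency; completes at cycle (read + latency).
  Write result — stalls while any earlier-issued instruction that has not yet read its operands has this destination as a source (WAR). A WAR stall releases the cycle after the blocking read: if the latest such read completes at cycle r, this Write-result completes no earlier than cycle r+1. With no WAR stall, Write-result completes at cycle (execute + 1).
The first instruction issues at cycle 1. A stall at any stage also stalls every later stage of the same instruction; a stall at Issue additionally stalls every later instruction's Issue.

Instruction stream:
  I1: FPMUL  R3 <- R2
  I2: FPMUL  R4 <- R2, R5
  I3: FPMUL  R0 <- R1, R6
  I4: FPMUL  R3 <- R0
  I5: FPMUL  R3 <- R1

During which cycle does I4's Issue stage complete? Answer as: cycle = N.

I1: IS=1 RO=2 EX=7 WR=8
I2: IS=9 RO=10 EX=15 WR=16  [struct: FPMUL busy until I1 writes@8]
I3: IS=17 RO=18 EX=23 WR=24  [struct: FPMUL busy until I2 writes@16]
I4: IS=25 RO=26 EX=31 WR=32  [struct: FPMUL busy until I3 writes@24]
I5: IS=33 RO=34 EX=39 WR=40  [struct: FPMUL busy until I4 writes@32]

cycle = 25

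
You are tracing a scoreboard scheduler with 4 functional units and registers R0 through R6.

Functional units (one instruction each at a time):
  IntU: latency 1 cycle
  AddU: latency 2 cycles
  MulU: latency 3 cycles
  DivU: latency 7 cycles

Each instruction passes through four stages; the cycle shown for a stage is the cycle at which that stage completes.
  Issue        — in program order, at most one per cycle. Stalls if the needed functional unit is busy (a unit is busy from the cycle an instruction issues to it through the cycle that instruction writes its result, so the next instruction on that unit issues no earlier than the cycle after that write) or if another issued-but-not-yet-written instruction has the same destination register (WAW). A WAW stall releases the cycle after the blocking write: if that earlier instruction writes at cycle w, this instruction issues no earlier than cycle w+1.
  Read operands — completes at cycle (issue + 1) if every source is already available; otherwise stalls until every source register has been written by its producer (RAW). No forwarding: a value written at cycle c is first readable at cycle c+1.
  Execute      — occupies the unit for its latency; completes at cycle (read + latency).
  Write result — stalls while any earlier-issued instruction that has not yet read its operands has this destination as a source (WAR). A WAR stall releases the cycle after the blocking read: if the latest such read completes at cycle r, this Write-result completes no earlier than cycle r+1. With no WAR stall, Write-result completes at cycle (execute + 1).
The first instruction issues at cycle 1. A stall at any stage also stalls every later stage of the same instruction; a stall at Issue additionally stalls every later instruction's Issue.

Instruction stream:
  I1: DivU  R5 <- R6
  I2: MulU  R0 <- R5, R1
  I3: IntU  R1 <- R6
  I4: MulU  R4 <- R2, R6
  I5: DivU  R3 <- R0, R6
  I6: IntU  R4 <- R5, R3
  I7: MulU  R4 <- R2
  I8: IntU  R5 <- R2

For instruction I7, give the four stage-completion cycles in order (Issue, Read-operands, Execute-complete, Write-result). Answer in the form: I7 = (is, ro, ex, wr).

I7 = (30, 31, 34, 35)

t=1  I1 dispatched to DivU
t=2  I1 operands ready, I2 dispatched to MulU
t=3  I3 dispatched to IntU
t=4  I3 operands ready
t=5  I3 complete
t=9  I1 complete
t=10  R5←I1
t=11  I2 operands ready
t=12  R1←I3
t=14  I2 complete
t=15  R0←I2
t=16  I4 dispatched to MulU
t=17  I4 operands ready, I5 dispatched to DivU
t=18  I5 operands ready
t=20  I4 complete
t=21  R4←I4
t=22  I6 dispatched to IntU
t=25  I5 complete
t=26  R3←I5
t=27  I6 operands ready
t=28  I6 complete
t=29  R4←I6
t=30  I7 dispatched to MulU
t=31  I7 operands ready, I8 dispatched to IntU
t=32  I8 operands ready
t=33  I8 complete
t=34  I7 complete, R5←I8
t=35  R4←I7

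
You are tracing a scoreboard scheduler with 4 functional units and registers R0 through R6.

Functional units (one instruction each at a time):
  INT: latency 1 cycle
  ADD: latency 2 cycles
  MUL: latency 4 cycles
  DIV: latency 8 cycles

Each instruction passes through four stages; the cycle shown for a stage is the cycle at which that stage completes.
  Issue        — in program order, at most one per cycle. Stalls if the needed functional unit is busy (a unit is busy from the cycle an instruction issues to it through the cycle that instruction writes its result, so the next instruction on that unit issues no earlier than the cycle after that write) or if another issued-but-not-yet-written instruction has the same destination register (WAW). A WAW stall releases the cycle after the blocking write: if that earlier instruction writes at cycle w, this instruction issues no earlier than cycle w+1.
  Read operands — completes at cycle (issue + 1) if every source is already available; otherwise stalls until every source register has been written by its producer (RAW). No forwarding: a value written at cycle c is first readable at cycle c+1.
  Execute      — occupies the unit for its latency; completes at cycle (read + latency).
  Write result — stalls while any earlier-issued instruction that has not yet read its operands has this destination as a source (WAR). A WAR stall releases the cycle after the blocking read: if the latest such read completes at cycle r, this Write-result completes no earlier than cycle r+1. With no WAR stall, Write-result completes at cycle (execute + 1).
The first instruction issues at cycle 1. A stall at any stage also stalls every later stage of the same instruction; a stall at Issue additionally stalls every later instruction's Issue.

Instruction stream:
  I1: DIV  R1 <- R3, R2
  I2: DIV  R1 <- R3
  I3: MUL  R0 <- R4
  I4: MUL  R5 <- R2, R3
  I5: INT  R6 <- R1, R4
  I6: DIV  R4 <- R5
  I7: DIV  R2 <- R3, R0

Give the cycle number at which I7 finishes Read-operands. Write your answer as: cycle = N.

I1: IS=1 RO=2 EX=10 WR=11
I2: IS=12 RO=13 EX=21 WR=22  [struct: DIV busy until I1 writes@11]
I3: IS=13 RO=14 EX=18 WR=19
I4: IS=20 RO=21 EX=25 WR=26  [struct: MUL busy until I3 writes@19]
I5: IS=21 RO=23 EX=24 WR=25  [RAW R1: wait I2 write@22]
I6: IS=23 RO=27 EX=35 WR=36  [struct: DIV busy until I2 writes@22; RAW R5: wait I4 write@26]
I7: IS=37 RO=38 EX=46 WR=47  [struct: DIV busy until I6 writes@36]

cycle = 38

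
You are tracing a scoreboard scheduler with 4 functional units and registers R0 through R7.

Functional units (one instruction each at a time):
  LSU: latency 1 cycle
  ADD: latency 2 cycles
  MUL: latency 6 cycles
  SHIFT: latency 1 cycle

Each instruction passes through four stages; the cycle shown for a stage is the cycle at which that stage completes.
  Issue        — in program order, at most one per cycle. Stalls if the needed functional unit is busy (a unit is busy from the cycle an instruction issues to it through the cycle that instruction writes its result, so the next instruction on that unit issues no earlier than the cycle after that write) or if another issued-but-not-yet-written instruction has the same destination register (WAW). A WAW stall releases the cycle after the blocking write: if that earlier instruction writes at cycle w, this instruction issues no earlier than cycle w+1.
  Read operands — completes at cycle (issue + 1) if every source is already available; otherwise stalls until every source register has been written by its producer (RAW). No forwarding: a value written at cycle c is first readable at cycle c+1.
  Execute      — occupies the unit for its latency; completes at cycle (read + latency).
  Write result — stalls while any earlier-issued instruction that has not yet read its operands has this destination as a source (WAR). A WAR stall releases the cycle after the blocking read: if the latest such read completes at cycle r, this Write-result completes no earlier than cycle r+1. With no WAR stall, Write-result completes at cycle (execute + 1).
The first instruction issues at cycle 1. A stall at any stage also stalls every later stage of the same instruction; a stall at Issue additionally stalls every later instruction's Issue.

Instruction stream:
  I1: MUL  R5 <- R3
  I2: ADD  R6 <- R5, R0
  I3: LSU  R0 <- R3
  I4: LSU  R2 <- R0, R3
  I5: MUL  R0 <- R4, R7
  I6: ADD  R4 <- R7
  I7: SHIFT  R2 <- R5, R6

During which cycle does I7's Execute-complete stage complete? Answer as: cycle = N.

t=1  I1→MUL
t=2  I1 RO; I2→ADD
t=3  I3→LSU
t=4  I3 RO
t=5  I3 EX
t=8  I1 EX
t=9  I1 WR R5
t=10  I2 RO
t=11  I3 WR R0
t=12  I2 EX; I4→LSU
t=13  I2 WR R6; I4 RO; I5→MUL
t=14  I4 EX; I5 RO; I6→ADD
t=15  I4 WR R2; I6 RO
t=16  I7→SHIFT
t=17  I6 EX; I7 RO
t=18  I6 WR R4; I7 EX
t=19  I7 WR R2
t=20  I5 EX
t=21  I5 WR R0

cycle = 18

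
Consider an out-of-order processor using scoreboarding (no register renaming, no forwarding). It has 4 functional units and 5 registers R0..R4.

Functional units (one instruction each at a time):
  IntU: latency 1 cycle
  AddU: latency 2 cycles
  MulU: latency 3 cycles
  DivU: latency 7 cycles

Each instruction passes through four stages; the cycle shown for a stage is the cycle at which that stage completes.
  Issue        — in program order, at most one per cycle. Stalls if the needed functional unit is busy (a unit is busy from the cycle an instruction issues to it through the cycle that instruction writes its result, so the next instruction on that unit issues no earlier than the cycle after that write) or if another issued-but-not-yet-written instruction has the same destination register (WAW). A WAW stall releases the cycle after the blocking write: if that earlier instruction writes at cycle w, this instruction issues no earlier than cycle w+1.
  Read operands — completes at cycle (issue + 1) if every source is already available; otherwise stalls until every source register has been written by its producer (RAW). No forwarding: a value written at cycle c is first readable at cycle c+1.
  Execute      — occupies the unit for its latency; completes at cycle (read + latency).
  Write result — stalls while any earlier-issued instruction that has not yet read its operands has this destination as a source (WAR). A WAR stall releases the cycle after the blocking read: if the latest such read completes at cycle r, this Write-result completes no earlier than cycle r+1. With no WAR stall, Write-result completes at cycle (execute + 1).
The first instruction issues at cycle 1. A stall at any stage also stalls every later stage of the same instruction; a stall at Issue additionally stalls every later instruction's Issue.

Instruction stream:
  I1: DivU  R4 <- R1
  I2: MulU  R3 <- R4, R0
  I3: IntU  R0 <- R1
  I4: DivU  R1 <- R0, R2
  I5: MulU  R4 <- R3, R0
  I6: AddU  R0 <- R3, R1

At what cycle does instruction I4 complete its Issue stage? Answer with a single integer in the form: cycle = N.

t=1  I1 issues→DivU
t=2  I1 reads | I2 issues→MulU
t=3  I3 issues→IntU
t=4  I3 reads
t=5  I3 exec-done
t=9  I1 exec-done
t=10  I1 writes R4
t=11  I2 reads | I4 issues→DivU
t=12  I3 writes R0
t=13  I4 reads
t=14  I2 exec-done
t=15  I2 writes R3
t=16  I5 issues→MulU
t=17  I5 reads | I6 issues→AddU
t=20  I4 exec-done | I5 exec-done
t=21  I4 writes R1 | I5 writes R4
t=22  I6 reads
t=24  I6 exec-done
t=25  I6 writes R0

cycle = 11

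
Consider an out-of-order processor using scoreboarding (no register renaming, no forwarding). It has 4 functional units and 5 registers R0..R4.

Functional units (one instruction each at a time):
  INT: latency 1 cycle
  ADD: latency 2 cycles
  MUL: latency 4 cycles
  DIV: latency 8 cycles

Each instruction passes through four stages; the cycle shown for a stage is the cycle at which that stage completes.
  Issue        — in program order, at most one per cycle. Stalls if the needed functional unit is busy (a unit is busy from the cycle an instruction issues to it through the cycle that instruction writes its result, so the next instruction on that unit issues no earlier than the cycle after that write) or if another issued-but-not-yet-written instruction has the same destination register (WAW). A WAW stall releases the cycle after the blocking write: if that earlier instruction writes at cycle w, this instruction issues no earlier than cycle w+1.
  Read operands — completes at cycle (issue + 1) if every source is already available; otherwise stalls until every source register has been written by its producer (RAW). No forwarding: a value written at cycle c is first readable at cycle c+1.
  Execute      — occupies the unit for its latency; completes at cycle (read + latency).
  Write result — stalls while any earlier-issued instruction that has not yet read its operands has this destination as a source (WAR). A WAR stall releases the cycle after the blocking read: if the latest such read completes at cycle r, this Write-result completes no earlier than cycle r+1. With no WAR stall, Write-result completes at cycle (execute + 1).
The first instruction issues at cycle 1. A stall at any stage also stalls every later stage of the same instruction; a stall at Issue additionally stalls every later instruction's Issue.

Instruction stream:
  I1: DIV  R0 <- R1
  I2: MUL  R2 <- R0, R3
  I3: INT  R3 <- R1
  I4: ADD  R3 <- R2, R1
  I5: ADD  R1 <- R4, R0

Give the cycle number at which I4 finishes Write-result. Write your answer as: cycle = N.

cycle = 21

t=1  I1 issues→DIV
t=2  I1 reads, I2 issues→MUL
t=3  I3 issues→INT
t=4  I3 reads
t=5  I3 exec-done
t=10  I1 exec-done
t=11  I1 writes R0
t=12  I2 reads
t=13  I3 writes R3
t=14  I4 issues→ADD
t=16  I2 exec-done
t=17  I2 writes R2
t=18  I4 reads
t=20  I4 exec-done
t=21  I4 writes R3
t=22  I5 issues→ADD
t=23  I5 reads
t=25  I5 exec-done
t=26  I5 writes R1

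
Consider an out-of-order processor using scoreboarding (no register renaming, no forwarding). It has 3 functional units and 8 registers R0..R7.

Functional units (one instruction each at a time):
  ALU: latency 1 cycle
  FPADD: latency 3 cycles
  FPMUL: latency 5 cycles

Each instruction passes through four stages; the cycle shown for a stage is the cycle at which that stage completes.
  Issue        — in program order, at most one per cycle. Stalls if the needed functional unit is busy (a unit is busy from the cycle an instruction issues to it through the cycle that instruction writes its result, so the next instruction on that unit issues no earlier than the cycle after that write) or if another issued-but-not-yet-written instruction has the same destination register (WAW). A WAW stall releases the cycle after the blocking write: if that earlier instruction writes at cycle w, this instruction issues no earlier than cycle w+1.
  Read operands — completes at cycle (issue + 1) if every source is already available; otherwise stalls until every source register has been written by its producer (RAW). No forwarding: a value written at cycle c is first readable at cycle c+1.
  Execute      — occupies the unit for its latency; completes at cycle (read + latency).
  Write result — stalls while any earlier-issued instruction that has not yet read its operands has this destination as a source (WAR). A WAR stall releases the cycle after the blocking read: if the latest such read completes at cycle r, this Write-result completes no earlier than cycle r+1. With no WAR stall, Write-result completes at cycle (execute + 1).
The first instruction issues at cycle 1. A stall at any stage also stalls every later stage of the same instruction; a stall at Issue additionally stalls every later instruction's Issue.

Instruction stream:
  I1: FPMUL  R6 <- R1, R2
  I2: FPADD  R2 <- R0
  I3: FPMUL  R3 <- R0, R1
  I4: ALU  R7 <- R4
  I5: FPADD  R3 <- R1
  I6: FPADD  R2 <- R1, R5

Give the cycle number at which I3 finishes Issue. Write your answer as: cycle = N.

cycle = 9

t=1  I1→FPMUL
t=2  I1 RO | I2→FPADD
t=3  I2 RO
t=6  I2 EX
t=7  I1 EX | I2 WR R2
t=8  I1 WR R6
t=9  I3→FPMUL
t=10  I3 RO | I4→ALU
t=11  I4 RO
t=12  I4 EX
t=13  I4 WR R7
t=15  I3 EX
t=16  I3 WR R3
t=17  I5→FPADD
t=18  I5 RO
t=21  I5 EX
t=22  I5 WR R3
t=23  I6→FPADD
t=24  I6 RO
t=27  I6 EX
t=28  I6 WR R2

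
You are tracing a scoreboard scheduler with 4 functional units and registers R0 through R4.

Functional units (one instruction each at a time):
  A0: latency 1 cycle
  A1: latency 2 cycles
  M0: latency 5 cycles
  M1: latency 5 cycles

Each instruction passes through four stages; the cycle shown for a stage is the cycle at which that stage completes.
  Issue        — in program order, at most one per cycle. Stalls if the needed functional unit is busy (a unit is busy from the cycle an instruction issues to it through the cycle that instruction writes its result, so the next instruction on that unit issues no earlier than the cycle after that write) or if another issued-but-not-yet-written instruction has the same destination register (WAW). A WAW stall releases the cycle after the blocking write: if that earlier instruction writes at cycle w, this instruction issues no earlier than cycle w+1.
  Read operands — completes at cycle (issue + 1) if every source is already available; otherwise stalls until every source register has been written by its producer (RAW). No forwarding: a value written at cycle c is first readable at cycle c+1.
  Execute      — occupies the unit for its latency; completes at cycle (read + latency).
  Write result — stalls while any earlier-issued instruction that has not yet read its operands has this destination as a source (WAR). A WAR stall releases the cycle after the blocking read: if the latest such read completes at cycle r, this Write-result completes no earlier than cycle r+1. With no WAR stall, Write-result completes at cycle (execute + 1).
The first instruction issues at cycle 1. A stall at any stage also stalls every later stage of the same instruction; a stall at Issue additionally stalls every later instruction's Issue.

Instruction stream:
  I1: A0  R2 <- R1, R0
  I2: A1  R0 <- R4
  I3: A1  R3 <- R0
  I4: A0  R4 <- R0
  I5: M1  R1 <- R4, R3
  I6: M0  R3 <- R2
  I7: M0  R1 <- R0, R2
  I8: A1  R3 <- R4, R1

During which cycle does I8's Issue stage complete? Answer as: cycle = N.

cycle = 21

I1  is:1  ro:2  ex:3  wr:4
I2  is:2  ro:3  ex:5  wr:6
I3  is:7  ro:8  ex:10  wr:11  — struct: A1 busy until I2 writes@6
I4  is:8  ro:9  ex:10  wr:11
I5  is:9  ro:12  ex:17  wr:18  — RAW R4: wait I4 write@11, RAW R3: wait I3 write@11
I6  is:12  ro:13  ex:18  wr:19  — WAW R3: wait I3 write@11
I7  is:20  ro:21  ex:26  wr:27  — struct: M0 busy until I6 writes@19
I8  is:21  ro:28  ex:30  wr:31  — RAW R1: wait I7 write@27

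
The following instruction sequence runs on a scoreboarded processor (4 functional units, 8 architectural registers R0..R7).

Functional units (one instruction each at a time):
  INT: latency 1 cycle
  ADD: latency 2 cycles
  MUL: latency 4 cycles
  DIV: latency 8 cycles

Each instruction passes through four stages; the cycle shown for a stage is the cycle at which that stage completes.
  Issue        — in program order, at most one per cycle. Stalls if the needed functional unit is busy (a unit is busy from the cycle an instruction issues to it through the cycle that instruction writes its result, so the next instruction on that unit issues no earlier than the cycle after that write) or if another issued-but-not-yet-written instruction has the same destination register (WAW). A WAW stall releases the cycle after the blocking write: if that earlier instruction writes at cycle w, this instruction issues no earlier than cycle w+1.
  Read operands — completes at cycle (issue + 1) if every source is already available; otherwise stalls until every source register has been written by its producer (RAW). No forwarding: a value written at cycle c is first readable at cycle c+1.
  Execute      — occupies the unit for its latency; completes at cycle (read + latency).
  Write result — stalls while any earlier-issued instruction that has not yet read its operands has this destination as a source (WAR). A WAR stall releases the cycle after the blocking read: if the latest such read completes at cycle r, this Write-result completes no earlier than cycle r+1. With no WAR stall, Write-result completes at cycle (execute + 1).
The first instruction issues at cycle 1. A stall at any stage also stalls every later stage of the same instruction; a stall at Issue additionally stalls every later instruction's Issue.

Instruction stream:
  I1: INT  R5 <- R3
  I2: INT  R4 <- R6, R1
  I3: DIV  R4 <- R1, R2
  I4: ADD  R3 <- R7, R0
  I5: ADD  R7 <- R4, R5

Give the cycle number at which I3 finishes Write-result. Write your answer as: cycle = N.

  I1 | 1 | 2 | 3 | 4
  I2 | 5 | 6 | 7 | 8   struct: INT busy until I1 writes@4
  I3 | 9 | 10 | 18 | 19   WAW R4: wait I2 write@8
  I4 | 10 | 11 | 13 | 14
  I5 | 15 | 20 | 22 | 23   struct: ADD busy until I4 writes@14 · RAW R4: wait I3 write@19

cycle = 19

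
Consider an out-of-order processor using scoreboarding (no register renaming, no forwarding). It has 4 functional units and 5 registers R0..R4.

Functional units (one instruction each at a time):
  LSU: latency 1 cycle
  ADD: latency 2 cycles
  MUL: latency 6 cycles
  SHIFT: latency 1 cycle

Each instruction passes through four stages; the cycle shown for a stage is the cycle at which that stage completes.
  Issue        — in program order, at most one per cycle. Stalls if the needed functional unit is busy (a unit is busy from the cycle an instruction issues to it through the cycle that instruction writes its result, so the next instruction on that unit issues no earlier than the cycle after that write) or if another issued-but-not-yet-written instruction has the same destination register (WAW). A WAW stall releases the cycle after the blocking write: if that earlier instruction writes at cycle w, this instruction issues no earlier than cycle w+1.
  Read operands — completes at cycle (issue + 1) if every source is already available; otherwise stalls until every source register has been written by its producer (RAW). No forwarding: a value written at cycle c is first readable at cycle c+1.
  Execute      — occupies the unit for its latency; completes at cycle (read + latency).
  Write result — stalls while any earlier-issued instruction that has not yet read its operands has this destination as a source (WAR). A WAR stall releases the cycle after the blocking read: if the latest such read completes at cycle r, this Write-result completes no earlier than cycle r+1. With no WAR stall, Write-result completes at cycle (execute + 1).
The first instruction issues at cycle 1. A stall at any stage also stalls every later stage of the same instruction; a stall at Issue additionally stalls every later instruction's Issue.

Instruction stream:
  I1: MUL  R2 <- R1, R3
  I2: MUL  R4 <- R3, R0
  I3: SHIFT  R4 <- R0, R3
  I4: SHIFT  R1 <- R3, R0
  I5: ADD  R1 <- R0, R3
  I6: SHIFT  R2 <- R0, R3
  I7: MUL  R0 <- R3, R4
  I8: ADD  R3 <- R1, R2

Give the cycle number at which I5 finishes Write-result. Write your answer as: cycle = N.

cycle = 31

cycle 1: issue I1 (MUL)
cycle 2: I1 read-ops
cycle 8: I1 finished on MUL
cycle 9: I1→R2
cycle 10: issue I2 (MUL)
cycle 11: I2 read-ops
cycle 17: I2 finished on MUL
cycle 18: I2→R4
cycle 19: issue I3 (SHIFT)
cycle 20: I3 read-ops
cycle 21: I3 finished on SHIFT
cycle 22: I3→R4
cycle 23: issue I4 (SHIFT)
cycle 24: I4 read-ops
cycle 25: I4 finished on SHIFT
cycle 26: I4→R1
cycle 27: issue I5 (ADD)
cycle 28: I5 read-ops; issue I6 (SHIFT)
cycle 29: I6 read-ops; issue I7 (MUL)
cycle 30: I5 finished on ADD; I6 finished on SHIFT; I7 read-ops
cycle 31: I5→R1; I6→R2
cycle 32: issue I8 (ADD)
cycle 33: I8 read-ops
cycle 35: I8 finished on ADD
cycle 36: I7 finished on MUL; I8→R3
cycle 37: I7→R0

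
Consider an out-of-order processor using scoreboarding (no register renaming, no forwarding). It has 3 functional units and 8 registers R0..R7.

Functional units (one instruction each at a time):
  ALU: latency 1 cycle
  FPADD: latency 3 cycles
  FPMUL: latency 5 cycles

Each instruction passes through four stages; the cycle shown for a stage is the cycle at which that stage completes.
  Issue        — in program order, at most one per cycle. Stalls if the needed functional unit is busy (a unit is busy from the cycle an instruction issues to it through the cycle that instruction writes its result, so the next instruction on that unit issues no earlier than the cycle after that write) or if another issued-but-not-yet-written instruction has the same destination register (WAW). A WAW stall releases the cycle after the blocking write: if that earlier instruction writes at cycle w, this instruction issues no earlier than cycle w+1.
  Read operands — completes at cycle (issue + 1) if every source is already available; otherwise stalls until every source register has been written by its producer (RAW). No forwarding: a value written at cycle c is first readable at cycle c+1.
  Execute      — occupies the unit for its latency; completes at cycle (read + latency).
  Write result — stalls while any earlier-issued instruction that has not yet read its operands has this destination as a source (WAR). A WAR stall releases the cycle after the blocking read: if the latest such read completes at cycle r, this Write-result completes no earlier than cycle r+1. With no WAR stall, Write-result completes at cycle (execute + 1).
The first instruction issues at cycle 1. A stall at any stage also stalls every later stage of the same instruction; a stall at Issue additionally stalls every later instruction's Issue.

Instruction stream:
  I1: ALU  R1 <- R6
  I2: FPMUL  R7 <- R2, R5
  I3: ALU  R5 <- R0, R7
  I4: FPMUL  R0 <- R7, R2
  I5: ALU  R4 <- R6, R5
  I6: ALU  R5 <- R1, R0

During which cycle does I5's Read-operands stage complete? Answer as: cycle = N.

cycle 1: I1 dispatched to ALU
cycle 2: I1 operands ready, I2 dispatched to FPMUL
cycle 3: I1 complete, I2 operands ready
cycle 4: R1←I1
cycle 5: I3 dispatched to ALU
cycle 8: I2 complete
cycle 9: R7←I2
cycle 10: I3 operands ready, I4 dispatched to FPMUL
cycle 11: I3 complete, I4 operands ready
cycle 12: R5←I3
cycle 13: I5 dispatched to ALU
cycle 14: I5 operands ready
cycle 15: I5 complete
cycle 16: I4 complete, R4←I5
cycle 17: R0←I4, I6 dispatched to ALU
cycle 18: I6 operands ready
cycle 19: I6 complete
cycle 20: R5←I6

cycle = 14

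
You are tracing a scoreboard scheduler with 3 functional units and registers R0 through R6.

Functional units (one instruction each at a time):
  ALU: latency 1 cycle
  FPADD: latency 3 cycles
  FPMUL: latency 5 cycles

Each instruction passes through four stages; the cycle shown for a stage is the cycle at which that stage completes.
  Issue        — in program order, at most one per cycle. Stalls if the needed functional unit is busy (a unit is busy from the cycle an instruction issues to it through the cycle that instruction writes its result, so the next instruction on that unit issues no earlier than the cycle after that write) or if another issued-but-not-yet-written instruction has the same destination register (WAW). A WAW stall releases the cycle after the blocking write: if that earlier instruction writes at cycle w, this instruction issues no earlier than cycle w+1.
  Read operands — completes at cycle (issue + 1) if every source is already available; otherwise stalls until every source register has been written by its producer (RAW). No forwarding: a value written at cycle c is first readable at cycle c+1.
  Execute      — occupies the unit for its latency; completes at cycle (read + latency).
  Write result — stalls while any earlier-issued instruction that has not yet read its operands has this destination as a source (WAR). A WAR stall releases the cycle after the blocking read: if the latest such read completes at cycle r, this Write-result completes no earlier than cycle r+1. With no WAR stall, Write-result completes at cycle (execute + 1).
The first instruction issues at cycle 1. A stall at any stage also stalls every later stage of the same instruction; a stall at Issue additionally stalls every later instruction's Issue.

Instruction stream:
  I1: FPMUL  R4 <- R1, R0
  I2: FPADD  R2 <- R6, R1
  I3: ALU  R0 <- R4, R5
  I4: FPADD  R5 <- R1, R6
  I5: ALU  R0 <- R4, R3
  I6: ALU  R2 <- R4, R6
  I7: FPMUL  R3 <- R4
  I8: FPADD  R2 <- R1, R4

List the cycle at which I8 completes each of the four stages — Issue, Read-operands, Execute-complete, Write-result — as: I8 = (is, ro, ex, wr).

c1: I1 issues→FPMUL
c2: I1 reads · I2 issues→FPADD
c3: I2 reads · I3 issues→ALU
c6: I2 exec-done
c7: I1 exec-done · I2 writes R2
c8: I1 writes R4 · I4 issues→FPADD
c9: I3 reads · I4 reads
c10: I3 exec-done
c11: I3 writes R0
c12: I4 exec-done · I5 issues→ALU
c13: I4 writes R5 · I5 reads
c14: I5 exec-done
c15: I5 writes R0
c16: I6 issues→ALU
c17: I6 reads · I7 issues→FPMUL
c18: I6 exec-done · I7 reads
c19: I6 writes R2
c20: I8 issues→FPADD
c21: I8 reads
c23: I7 exec-done
c24: I7 writes R3 · I8 exec-done
c25: I8 writes R2

I8 = (20, 21, 24, 25)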